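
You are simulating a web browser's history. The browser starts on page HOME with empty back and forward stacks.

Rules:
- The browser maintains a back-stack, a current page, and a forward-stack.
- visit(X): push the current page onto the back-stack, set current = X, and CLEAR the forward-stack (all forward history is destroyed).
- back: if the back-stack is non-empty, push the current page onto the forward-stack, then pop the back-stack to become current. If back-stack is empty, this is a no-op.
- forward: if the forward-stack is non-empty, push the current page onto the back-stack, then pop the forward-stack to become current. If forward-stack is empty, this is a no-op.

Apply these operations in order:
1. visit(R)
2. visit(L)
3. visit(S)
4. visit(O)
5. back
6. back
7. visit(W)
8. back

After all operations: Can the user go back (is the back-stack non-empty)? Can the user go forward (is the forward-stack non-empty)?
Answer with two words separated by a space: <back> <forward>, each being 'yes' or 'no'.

Answer: yes yes

Derivation:
After 1 (visit(R)): cur=R back=1 fwd=0
After 2 (visit(L)): cur=L back=2 fwd=0
After 3 (visit(S)): cur=S back=3 fwd=0
After 4 (visit(O)): cur=O back=4 fwd=0
After 5 (back): cur=S back=3 fwd=1
After 6 (back): cur=L back=2 fwd=2
After 7 (visit(W)): cur=W back=3 fwd=0
After 8 (back): cur=L back=2 fwd=1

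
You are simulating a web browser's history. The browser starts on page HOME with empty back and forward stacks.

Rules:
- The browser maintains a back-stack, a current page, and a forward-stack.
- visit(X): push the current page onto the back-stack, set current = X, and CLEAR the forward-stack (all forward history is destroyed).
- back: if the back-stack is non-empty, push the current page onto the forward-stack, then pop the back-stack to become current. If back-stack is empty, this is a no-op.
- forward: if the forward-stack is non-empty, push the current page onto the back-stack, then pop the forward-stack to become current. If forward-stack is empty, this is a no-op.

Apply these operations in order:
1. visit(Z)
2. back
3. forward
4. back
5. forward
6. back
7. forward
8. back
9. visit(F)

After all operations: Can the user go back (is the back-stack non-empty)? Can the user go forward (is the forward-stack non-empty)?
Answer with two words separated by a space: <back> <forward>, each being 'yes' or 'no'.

After 1 (visit(Z)): cur=Z back=1 fwd=0
After 2 (back): cur=HOME back=0 fwd=1
After 3 (forward): cur=Z back=1 fwd=0
After 4 (back): cur=HOME back=0 fwd=1
After 5 (forward): cur=Z back=1 fwd=0
After 6 (back): cur=HOME back=0 fwd=1
After 7 (forward): cur=Z back=1 fwd=0
After 8 (back): cur=HOME back=0 fwd=1
After 9 (visit(F)): cur=F back=1 fwd=0

Answer: yes no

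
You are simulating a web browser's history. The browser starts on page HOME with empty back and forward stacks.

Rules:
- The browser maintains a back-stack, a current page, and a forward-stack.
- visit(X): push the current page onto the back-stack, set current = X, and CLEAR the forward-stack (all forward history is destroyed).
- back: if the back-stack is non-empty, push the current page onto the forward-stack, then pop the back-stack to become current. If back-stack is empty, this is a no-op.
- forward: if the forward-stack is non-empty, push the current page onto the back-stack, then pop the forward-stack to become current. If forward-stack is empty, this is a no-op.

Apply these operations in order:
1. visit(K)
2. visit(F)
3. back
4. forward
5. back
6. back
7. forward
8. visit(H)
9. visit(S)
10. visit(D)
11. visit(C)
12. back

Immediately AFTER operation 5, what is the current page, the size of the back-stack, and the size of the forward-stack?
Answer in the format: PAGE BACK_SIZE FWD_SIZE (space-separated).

After 1 (visit(K)): cur=K back=1 fwd=0
After 2 (visit(F)): cur=F back=2 fwd=0
After 3 (back): cur=K back=1 fwd=1
After 4 (forward): cur=F back=2 fwd=0
After 5 (back): cur=K back=1 fwd=1

K 1 1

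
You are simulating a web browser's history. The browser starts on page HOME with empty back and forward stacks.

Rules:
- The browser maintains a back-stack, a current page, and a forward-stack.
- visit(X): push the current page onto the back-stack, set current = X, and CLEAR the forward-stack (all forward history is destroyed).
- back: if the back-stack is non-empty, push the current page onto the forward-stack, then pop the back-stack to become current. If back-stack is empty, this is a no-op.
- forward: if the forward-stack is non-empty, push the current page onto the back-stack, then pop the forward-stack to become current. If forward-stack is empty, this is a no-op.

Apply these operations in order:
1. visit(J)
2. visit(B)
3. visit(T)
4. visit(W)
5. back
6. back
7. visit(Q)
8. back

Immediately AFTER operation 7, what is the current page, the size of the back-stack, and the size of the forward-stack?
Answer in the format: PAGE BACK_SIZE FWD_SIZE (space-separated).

After 1 (visit(J)): cur=J back=1 fwd=0
After 2 (visit(B)): cur=B back=2 fwd=0
After 3 (visit(T)): cur=T back=3 fwd=0
After 4 (visit(W)): cur=W back=4 fwd=0
After 5 (back): cur=T back=3 fwd=1
After 6 (back): cur=B back=2 fwd=2
After 7 (visit(Q)): cur=Q back=3 fwd=0

Q 3 0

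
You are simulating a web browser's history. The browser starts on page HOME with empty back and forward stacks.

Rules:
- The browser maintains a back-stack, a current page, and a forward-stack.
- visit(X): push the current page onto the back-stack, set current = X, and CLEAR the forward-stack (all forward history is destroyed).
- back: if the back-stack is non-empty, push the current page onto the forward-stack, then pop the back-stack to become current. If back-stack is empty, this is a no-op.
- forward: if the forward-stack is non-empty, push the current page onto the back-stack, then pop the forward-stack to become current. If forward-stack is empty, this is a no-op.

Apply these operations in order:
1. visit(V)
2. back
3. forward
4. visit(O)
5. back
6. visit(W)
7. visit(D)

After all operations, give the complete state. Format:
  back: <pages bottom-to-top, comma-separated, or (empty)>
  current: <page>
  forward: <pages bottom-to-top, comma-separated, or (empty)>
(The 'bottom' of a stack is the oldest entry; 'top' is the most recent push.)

Answer: back: HOME,V,W
current: D
forward: (empty)

Derivation:
After 1 (visit(V)): cur=V back=1 fwd=0
After 2 (back): cur=HOME back=0 fwd=1
After 3 (forward): cur=V back=1 fwd=0
After 4 (visit(O)): cur=O back=2 fwd=0
After 5 (back): cur=V back=1 fwd=1
After 6 (visit(W)): cur=W back=2 fwd=0
After 7 (visit(D)): cur=D back=3 fwd=0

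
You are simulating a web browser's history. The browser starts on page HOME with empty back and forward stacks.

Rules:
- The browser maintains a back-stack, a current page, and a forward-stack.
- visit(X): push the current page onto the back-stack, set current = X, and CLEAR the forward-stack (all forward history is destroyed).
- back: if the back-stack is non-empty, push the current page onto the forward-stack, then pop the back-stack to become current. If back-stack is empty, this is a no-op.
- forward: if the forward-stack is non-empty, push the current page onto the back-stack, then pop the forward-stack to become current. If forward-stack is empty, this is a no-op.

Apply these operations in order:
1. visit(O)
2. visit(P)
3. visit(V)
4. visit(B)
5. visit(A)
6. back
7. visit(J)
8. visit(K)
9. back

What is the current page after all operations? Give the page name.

After 1 (visit(O)): cur=O back=1 fwd=0
After 2 (visit(P)): cur=P back=2 fwd=0
After 3 (visit(V)): cur=V back=3 fwd=0
After 4 (visit(B)): cur=B back=4 fwd=0
After 5 (visit(A)): cur=A back=5 fwd=0
After 6 (back): cur=B back=4 fwd=1
After 7 (visit(J)): cur=J back=5 fwd=0
After 8 (visit(K)): cur=K back=6 fwd=0
After 9 (back): cur=J back=5 fwd=1

Answer: J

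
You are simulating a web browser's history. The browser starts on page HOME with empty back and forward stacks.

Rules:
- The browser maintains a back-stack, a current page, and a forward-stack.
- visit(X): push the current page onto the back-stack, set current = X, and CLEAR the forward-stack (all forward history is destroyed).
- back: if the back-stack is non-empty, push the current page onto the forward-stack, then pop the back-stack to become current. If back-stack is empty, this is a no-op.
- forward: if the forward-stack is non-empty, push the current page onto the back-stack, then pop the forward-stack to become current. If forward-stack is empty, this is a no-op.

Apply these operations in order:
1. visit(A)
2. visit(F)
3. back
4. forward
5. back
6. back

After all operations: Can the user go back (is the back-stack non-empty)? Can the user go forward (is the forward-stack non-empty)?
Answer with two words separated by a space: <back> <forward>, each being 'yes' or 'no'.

Answer: no yes

Derivation:
After 1 (visit(A)): cur=A back=1 fwd=0
After 2 (visit(F)): cur=F back=2 fwd=0
After 3 (back): cur=A back=1 fwd=1
After 4 (forward): cur=F back=2 fwd=0
After 5 (back): cur=A back=1 fwd=1
After 6 (back): cur=HOME back=0 fwd=2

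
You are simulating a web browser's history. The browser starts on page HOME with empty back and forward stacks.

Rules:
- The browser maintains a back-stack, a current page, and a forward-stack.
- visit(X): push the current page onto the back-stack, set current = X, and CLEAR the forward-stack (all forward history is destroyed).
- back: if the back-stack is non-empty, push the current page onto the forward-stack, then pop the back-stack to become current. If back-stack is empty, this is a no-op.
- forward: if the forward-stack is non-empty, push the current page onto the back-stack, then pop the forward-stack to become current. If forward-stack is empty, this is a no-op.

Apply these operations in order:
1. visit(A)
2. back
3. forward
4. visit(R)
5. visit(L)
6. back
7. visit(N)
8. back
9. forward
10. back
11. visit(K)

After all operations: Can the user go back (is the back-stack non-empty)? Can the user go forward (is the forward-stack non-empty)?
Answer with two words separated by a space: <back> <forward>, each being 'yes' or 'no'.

After 1 (visit(A)): cur=A back=1 fwd=0
After 2 (back): cur=HOME back=0 fwd=1
After 3 (forward): cur=A back=1 fwd=0
After 4 (visit(R)): cur=R back=2 fwd=0
After 5 (visit(L)): cur=L back=3 fwd=0
After 6 (back): cur=R back=2 fwd=1
After 7 (visit(N)): cur=N back=3 fwd=0
After 8 (back): cur=R back=2 fwd=1
After 9 (forward): cur=N back=3 fwd=0
After 10 (back): cur=R back=2 fwd=1
After 11 (visit(K)): cur=K back=3 fwd=0

Answer: yes no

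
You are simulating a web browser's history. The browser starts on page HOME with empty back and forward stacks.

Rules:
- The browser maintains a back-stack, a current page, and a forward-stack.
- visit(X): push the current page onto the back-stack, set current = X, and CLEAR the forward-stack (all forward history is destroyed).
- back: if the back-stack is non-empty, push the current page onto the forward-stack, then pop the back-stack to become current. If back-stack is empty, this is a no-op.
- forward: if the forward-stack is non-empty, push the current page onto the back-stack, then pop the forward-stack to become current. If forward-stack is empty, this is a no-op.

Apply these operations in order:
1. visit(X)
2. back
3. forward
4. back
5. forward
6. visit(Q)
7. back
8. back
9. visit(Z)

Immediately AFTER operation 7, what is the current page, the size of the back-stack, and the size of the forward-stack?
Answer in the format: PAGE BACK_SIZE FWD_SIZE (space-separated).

After 1 (visit(X)): cur=X back=1 fwd=0
After 2 (back): cur=HOME back=0 fwd=1
After 3 (forward): cur=X back=1 fwd=0
After 4 (back): cur=HOME back=0 fwd=1
After 5 (forward): cur=X back=1 fwd=0
After 6 (visit(Q)): cur=Q back=2 fwd=0
After 7 (back): cur=X back=1 fwd=1

X 1 1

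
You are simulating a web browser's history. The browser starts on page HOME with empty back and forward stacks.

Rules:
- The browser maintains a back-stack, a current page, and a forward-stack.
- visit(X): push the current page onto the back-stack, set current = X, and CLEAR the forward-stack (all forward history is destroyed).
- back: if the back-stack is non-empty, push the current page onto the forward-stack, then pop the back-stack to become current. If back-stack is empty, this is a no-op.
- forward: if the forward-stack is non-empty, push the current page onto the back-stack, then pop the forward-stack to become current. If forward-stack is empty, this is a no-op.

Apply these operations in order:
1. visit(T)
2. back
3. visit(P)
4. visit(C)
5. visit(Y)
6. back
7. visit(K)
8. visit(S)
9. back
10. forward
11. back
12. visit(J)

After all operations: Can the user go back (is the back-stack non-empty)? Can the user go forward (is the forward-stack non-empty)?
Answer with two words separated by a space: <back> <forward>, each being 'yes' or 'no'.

Answer: yes no

Derivation:
After 1 (visit(T)): cur=T back=1 fwd=0
After 2 (back): cur=HOME back=0 fwd=1
After 3 (visit(P)): cur=P back=1 fwd=0
After 4 (visit(C)): cur=C back=2 fwd=0
After 5 (visit(Y)): cur=Y back=3 fwd=0
After 6 (back): cur=C back=2 fwd=1
After 7 (visit(K)): cur=K back=3 fwd=0
After 8 (visit(S)): cur=S back=4 fwd=0
After 9 (back): cur=K back=3 fwd=1
After 10 (forward): cur=S back=4 fwd=0
After 11 (back): cur=K back=3 fwd=1
After 12 (visit(J)): cur=J back=4 fwd=0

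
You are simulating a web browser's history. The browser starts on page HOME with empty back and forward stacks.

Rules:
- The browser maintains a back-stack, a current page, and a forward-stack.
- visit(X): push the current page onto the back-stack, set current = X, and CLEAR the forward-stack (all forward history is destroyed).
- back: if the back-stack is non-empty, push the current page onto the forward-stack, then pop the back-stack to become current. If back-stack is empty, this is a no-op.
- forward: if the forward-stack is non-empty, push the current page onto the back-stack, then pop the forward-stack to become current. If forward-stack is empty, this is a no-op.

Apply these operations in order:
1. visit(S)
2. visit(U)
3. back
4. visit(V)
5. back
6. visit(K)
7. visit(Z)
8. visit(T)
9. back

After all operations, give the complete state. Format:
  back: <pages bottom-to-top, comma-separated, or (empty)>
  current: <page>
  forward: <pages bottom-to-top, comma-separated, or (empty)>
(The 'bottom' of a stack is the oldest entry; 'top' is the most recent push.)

Answer: back: HOME,S,K
current: Z
forward: T

Derivation:
After 1 (visit(S)): cur=S back=1 fwd=0
After 2 (visit(U)): cur=U back=2 fwd=0
After 3 (back): cur=S back=1 fwd=1
After 4 (visit(V)): cur=V back=2 fwd=0
After 5 (back): cur=S back=1 fwd=1
After 6 (visit(K)): cur=K back=2 fwd=0
After 7 (visit(Z)): cur=Z back=3 fwd=0
After 8 (visit(T)): cur=T back=4 fwd=0
After 9 (back): cur=Z back=3 fwd=1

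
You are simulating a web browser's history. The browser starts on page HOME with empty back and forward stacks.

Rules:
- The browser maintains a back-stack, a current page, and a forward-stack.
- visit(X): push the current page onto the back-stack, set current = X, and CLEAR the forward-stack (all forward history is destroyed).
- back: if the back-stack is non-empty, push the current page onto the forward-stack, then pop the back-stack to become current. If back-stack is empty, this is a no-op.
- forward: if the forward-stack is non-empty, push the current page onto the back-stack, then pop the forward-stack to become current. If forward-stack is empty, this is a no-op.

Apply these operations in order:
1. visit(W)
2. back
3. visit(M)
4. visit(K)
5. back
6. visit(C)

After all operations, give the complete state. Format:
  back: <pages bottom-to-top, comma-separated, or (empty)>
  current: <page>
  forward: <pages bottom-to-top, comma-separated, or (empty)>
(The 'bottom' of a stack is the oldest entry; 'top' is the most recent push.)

After 1 (visit(W)): cur=W back=1 fwd=0
After 2 (back): cur=HOME back=0 fwd=1
After 3 (visit(M)): cur=M back=1 fwd=0
After 4 (visit(K)): cur=K back=2 fwd=0
After 5 (back): cur=M back=1 fwd=1
After 6 (visit(C)): cur=C back=2 fwd=0

Answer: back: HOME,M
current: C
forward: (empty)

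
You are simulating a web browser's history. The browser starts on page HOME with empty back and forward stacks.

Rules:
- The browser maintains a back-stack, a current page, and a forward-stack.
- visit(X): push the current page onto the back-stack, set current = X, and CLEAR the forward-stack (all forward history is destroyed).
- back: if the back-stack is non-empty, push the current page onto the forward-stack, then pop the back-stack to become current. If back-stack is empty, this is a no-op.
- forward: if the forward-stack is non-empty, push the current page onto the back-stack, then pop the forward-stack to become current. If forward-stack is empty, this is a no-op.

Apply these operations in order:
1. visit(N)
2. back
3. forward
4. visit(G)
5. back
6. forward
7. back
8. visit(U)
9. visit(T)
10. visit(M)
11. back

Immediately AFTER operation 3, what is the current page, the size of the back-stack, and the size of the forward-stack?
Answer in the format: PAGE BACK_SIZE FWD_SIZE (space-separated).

After 1 (visit(N)): cur=N back=1 fwd=0
After 2 (back): cur=HOME back=0 fwd=1
After 3 (forward): cur=N back=1 fwd=0

N 1 0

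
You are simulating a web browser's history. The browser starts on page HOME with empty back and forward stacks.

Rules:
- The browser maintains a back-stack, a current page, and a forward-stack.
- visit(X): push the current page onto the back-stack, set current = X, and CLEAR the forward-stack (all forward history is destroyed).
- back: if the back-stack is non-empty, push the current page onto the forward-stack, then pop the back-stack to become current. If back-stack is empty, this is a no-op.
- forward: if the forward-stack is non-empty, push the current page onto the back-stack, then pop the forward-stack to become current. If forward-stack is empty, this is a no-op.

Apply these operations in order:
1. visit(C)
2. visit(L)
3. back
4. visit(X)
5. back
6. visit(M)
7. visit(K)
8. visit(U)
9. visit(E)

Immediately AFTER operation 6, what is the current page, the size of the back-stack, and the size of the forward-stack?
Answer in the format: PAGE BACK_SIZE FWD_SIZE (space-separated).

After 1 (visit(C)): cur=C back=1 fwd=0
After 2 (visit(L)): cur=L back=2 fwd=0
After 3 (back): cur=C back=1 fwd=1
After 4 (visit(X)): cur=X back=2 fwd=0
After 5 (back): cur=C back=1 fwd=1
After 6 (visit(M)): cur=M back=2 fwd=0

M 2 0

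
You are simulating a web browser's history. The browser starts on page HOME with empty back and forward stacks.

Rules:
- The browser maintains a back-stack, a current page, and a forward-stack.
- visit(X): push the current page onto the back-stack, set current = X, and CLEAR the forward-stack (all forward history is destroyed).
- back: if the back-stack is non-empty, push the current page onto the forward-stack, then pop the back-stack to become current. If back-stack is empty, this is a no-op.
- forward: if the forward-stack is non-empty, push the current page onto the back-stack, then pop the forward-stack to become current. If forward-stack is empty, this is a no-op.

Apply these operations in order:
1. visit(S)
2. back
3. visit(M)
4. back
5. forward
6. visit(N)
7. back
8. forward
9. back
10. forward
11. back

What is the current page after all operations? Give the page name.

Answer: M

Derivation:
After 1 (visit(S)): cur=S back=1 fwd=0
After 2 (back): cur=HOME back=0 fwd=1
After 3 (visit(M)): cur=M back=1 fwd=0
After 4 (back): cur=HOME back=0 fwd=1
After 5 (forward): cur=M back=1 fwd=0
After 6 (visit(N)): cur=N back=2 fwd=0
After 7 (back): cur=M back=1 fwd=1
After 8 (forward): cur=N back=2 fwd=0
After 9 (back): cur=M back=1 fwd=1
After 10 (forward): cur=N back=2 fwd=0
After 11 (back): cur=M back=1 fwd=1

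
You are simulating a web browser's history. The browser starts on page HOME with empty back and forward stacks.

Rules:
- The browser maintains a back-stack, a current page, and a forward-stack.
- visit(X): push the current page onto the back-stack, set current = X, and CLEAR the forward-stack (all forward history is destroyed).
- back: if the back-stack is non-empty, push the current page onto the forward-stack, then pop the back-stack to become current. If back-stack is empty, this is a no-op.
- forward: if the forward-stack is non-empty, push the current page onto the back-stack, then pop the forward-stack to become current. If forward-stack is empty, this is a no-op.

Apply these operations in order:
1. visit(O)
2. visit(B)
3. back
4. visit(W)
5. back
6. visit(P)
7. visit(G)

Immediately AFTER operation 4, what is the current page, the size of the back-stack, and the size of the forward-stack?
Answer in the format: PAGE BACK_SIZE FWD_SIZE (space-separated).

After 1 (visit(O)): cur=O back=1 fwd=0
After 2 (visit(B)): cur=B back=2 fwd=0
After 3 (back): cur=O back=1 fwd=1
After 4 (visit(W)): cur=W back=2 fwd=0

W 2 0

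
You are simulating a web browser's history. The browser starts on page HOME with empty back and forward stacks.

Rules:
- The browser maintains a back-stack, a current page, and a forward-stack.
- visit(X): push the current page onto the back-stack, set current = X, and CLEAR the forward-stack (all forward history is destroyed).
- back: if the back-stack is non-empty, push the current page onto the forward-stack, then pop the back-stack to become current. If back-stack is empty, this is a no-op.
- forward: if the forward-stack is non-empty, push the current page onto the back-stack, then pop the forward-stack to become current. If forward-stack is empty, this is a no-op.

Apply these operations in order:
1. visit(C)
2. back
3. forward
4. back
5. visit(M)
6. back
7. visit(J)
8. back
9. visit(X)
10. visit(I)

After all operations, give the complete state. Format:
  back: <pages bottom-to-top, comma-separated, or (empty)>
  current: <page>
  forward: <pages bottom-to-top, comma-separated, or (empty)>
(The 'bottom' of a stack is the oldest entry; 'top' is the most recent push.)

After 1 (visit(C)): cur=C back=1 fwd=0
After 2 (back): cur=HOME back=0 fwd=1
After 3 (forward): cur=C back=1 fwd=0
After 4 (back): cur=HOME back=0 fwd=1
After 5 (visit(M)): cur=M back=1 fwd=0
After 6 (back): cur=HOME back=0 fwd=1
After 7 (visit(J)): cur=J back=1 fwd=0
After 8 (back): cur=HOME back=0 fwd=1
After 9 (visit(X)): cur=X back=1 fwd=0
After 10 (visit(I)): cur=I back=2 fwd=0

Answer: back: HOME,X
current: I
forward: (empty)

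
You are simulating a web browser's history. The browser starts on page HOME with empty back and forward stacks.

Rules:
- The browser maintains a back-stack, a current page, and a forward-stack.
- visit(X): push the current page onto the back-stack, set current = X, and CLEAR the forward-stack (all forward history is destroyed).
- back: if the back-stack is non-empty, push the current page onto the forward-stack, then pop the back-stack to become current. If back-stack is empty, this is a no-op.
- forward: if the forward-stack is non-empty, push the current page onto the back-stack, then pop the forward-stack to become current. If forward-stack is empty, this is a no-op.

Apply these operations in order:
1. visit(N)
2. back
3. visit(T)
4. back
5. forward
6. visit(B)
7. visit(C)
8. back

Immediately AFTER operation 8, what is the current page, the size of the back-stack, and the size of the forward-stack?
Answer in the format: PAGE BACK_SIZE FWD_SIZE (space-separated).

After 1 (visit(N)): cur=N back=1 fwd=0
After 2 (back): cur=HOME back=0 fwd=1
After 3 (visit(T)): cur=T back=1 fwd=0
After 4 (back): cur=HOME back=0 fwd=1
After 5 (forward): cur=T back=1 fwd=0
After 6 (visit(B)): cur=B back=2 fwd=0
After 7 (visit(C)): cur=C back=3 fwd=0
After 8 (back): cur=B back=2 fwd=1

B 2 1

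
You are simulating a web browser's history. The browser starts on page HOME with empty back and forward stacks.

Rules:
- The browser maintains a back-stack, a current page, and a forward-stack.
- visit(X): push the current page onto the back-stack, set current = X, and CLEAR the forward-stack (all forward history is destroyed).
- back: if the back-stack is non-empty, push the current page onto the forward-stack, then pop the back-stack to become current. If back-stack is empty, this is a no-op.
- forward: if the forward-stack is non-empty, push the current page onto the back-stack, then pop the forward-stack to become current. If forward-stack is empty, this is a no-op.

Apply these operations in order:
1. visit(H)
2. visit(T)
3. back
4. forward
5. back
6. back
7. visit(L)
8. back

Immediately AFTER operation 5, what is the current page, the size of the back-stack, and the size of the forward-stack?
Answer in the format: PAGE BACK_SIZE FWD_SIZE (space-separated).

After 1 (visit(H)): cur=H back=1 fwd=0
After 2 (visit(T)): cur=T back=2 fwd=0
After 3 (back): cur=H back=1 fwd=1
After 4 (forward): cur=T back=2 fwd=0
After 5 (back): cur=H back=1 fwd=1

H 1 1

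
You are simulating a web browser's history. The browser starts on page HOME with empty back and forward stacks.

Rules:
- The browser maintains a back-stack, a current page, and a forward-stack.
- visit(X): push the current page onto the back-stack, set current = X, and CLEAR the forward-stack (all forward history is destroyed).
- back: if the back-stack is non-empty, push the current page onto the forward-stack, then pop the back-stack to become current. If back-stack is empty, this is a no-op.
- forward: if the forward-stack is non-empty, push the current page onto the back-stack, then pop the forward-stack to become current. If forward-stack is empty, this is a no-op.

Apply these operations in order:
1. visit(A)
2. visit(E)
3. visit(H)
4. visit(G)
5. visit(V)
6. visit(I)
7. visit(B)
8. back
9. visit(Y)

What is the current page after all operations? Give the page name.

After 1 (visit(A)): cur=A back=1 fwd=0
After 2 (visit(E)): cur=E back=2 fwd=0
After 3 (visit(H)): cur=H back=3 fwd=0
After 4 (visit(G)): cur=G back=4 fwd=0
After 5 (visit(V)): cur=V back=5 fwd=0
After 6 (visit(I)): cur=I back=6 fwd=0
After 7 (visit(B)): cur=B back=7 fwd=0
After 8 (back): cur=I back=6 fwd=1
After 9 (visit(Y)): cur=Y back=7 fwd=0

Answer: Y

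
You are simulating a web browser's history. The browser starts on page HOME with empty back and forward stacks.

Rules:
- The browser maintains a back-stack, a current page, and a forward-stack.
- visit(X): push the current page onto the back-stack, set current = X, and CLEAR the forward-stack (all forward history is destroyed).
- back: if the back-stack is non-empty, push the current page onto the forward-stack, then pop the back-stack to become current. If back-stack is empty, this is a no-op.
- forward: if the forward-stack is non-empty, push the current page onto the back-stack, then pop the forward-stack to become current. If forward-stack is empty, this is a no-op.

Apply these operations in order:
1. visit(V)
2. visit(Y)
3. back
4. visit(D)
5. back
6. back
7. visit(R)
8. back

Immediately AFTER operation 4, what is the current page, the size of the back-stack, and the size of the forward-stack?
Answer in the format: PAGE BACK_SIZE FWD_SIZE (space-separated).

After 1 (visit(V)): cur=V back=1 fwd=0
After 2 (visit(Y)): cur=Y back=2 fwd=0
After 3 (back): cur=V back=1 fwd=1
After 4 (visit(D)): cur=D back=2 fwd=0

D 2 0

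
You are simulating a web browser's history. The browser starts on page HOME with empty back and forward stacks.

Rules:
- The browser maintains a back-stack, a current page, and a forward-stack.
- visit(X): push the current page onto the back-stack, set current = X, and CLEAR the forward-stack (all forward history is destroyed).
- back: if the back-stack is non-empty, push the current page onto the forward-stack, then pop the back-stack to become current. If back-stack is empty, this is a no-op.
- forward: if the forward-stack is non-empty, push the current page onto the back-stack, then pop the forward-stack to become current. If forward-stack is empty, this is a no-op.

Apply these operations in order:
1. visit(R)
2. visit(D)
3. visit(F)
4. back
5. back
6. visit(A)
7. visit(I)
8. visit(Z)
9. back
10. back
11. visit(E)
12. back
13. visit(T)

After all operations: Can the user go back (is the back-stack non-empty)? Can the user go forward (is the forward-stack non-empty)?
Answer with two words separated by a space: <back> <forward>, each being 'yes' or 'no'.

Answer: yes no

Derivation:
After 1 (visit(R)): cur=R back=1 fwd=0
After 2 (visit(D)): cur=D back=2 fwd=0
After 3 (visit(F)): cur=F back=3 fwd=0
After 4 (back): cur=D back=2 fwd=1
After 5 (back): cur=R back=1 fwd=2
After 6 (visit(A)): cur=A back=2 fwd=0
After 7 (visit(I)): cur=I back=3 fwd=0
After 8 (visit(Z)): cur=Z back=4 fwd=0
After 9 (back): cur=I back=3 fwd=1
After 10 (back): cur=A back=2 fwd=2
After 11 (visit(E)): cur=E back=3 fwd=0
After 12 (back): cur=A back=2 fwd=1
After 13 (visit(T)): cur=T back=3 fwd=0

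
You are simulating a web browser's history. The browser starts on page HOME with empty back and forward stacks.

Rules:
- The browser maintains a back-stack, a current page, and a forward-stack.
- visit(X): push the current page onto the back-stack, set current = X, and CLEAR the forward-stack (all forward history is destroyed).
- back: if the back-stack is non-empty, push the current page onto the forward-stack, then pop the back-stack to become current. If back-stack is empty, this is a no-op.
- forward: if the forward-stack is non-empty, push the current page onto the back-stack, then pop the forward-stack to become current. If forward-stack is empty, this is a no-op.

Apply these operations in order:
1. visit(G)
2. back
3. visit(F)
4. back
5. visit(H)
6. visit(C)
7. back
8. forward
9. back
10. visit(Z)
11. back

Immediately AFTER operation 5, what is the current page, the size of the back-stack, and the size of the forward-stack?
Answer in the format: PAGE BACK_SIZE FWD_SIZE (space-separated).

After 1 (visit(G)): cur=G back=1 fwd=0
After 2 (back): cur=HOME back=0 fwd=1
After 3 (visit(F)): cur=F back=1 fwd=0
After 4 (back): cur=HOME back=0 fwd=1
After 5 (visit(H)): cur=H back=1 fwd=0

H 1 0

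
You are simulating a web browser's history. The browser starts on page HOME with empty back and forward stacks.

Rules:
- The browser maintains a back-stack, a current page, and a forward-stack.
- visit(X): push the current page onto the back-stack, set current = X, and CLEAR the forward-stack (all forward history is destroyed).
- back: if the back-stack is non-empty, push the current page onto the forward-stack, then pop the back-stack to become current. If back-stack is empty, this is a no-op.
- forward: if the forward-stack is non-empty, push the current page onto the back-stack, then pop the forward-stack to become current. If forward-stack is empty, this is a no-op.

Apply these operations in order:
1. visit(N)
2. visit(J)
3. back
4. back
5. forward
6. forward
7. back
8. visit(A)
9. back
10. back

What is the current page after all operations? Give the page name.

Answer: HOME

Derivation:
After 1 (visit(N)): cur=N back=1 fwd=0
After 2 (visit(J)): cur=J back=2 fwd=0
After 3 (back): cur=N back=1 fwd=1
After 4 (back): cur=HOME back=0 fwd=2
After 5 (forward): cur=N back=1 fwd=1
After 6 (forward): cur=J back=2 fwd=0
After 7 (back): cur=N back=1 fwd=1
After 8 (visit(A)): cur=A back=2 fwd=0
After 9 (back): cur=N back=1 fwd=1
After 10 (back): cur=HOME back=0 fwd=2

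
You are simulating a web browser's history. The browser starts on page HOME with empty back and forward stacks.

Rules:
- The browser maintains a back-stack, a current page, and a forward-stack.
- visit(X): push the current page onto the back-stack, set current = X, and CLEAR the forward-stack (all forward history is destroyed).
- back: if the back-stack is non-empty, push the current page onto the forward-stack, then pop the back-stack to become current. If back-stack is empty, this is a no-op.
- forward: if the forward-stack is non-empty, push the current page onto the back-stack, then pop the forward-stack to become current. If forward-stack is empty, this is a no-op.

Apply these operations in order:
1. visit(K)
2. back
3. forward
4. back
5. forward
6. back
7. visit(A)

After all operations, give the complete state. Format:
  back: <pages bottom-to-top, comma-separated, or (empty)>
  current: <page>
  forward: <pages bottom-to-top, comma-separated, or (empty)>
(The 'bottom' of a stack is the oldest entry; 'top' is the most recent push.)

After 1 (visit(K)): cur=K back=1 fwd=0
After 2 (back): cur=HOME back=0 fwd=1
After 3 (forward): cur=K back=1 fwd=0
After 4 (back): cur=HOME back=0 fwd=1
After 5 (forward): cur=K back=1 fwd=0
After 6 (back): cur=HOME back=0 fwd=1
After 7 (visit(A)): cur=A back=1 fwd=0

Answer: back: HOME
current: A
forward: (empty)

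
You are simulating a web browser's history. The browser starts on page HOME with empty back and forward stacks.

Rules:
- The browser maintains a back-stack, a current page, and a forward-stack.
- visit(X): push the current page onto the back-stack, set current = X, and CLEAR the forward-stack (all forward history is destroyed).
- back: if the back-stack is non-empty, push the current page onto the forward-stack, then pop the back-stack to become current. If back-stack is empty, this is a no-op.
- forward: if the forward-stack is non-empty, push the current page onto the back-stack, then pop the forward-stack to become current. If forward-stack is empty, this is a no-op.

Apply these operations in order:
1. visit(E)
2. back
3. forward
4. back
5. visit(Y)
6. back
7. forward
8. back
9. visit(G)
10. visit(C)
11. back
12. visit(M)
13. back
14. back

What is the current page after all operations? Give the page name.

Answer: HOME

Derivation:
After 1 (visit(E)): cur=E back=1 fwd=0
After 2 (back): cur=HOME back=0 fwd=1
After 3 (forward): cur=E back=1 fwd=0
After 4 (back): cur=HOME back=0 fwd=1
After 5 (visit(Y)): cur=Y back=1 fwd=0
After 6 (back): cur=HOME back=0 fwd=1
After 7 (forward): cur=Y back=1 fwd=0
After 8 (back): cur=HOME back=0 fwd=1
After 9 (visit(G)): cur=G back=1 fwd=0
After 10 (visit(C)): cur=C back=2 fwd=0
After 11 (back): cur=G back=1 fwd=1
After 12 (visit(M)): cur=M back=2 fwd=0
After 13 (back): cur=G back=1 fwd=1
After 14 (back): cur=HOME back=0 fwd=2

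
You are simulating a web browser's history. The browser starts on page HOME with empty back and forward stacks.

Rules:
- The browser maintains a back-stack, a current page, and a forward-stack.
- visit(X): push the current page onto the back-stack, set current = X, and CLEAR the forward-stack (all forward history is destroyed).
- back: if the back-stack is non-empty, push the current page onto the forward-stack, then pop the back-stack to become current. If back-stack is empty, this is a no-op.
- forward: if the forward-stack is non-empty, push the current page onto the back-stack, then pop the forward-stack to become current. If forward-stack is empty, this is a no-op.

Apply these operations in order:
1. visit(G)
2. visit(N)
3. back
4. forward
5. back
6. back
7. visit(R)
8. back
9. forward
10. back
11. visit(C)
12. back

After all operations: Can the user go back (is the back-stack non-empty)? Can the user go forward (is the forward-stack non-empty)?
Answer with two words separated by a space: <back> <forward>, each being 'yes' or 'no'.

After 1 (visit(G)): cur=G back=1 fwd=0
After 2 (visit(N)): cur=N back=2 fwd=0
After 3 (back): cur=G back=1 fwd=1
After 4 (forward): cur=N back=2 fwd=0
After 5 (back): cur=G back=1 fwd=1
After 6 (back): cur=HOME back=0 fwd=2
After 7 (visit(R)): cur=R back=1 fwd=0
After 8 (back): cur=HOME back=0 fwd=1
After 9 (forward): cur=R back=1 fwd=0
After 10 (back): cur=HOME back=0 fwd=1
After 11 (visit(C)): cur=C back=1 fwd=0
After 12 (back): cur=HOME back=0 fwd=1

Answer: no yes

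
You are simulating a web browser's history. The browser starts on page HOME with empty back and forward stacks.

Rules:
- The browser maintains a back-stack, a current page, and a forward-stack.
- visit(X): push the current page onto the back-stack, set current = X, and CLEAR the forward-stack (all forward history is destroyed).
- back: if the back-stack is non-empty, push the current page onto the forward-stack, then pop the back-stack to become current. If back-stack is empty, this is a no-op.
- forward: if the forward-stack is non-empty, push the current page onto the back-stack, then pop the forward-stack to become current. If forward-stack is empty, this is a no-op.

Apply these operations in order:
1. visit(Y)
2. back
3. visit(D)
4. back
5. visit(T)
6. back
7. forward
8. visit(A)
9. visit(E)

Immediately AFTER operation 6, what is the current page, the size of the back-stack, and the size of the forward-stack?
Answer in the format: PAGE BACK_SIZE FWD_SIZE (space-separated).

After 1 (visit(Y)): cur=Y back=1 fwd=0
After 2 (back): cur=HOME back=0 fwd=1
After 3 (visit(D)): cur=D back=1 fwd=0
After 4 (back): cur=HOME back=0 fwd=1
After 5 (visit(T)): cur=T back=1 fwd=0
After 6 (back): cur=HOME back=0 fwd=1

HOME 0 1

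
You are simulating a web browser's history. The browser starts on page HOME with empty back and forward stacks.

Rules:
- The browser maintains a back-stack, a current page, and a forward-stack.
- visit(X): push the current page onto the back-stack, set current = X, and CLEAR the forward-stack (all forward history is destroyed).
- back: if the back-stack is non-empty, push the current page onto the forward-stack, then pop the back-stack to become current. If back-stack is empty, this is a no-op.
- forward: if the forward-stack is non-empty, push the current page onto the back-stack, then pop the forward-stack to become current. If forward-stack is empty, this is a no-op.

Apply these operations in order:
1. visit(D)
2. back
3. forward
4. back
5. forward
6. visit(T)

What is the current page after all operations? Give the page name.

Answer: T

Derivation:
After 1 (visit(D)): cur=D back=1 fwd=0
After 2 (back): cur=HOME back=0 fwd=1
After 3 (forward): cur=D back=1 fwd=0
After 4 (back): cur=HOME back=0 fwd=1
After 5 (forward): cur=D back=1 fwd=0
After 6 (visit(T)): cur=T back=2 fwd=0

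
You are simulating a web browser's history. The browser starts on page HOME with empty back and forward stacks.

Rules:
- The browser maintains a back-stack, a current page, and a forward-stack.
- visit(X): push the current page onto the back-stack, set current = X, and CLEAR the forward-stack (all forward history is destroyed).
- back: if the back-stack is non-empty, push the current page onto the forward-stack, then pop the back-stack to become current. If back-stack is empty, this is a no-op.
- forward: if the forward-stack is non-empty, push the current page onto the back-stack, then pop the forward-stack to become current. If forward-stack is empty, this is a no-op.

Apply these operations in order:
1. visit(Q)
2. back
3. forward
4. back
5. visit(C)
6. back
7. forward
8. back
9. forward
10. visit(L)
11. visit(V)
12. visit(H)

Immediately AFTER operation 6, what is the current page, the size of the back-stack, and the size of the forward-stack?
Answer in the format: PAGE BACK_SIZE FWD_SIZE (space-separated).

After 1 (visit(Q)): cur=Q back=1 fwd=0
After 2 (back): cur=HOME back=0 fwd=1
After 3 (forward): cur=Q back=1 fwd=0
After 4 (back): cur=HOME back=0 fwd=1
After 5 (visit(C)): cur=C back=1 fwd=0
After 6 (back): cur=HOME back=0 fwd=1

HOME 0 1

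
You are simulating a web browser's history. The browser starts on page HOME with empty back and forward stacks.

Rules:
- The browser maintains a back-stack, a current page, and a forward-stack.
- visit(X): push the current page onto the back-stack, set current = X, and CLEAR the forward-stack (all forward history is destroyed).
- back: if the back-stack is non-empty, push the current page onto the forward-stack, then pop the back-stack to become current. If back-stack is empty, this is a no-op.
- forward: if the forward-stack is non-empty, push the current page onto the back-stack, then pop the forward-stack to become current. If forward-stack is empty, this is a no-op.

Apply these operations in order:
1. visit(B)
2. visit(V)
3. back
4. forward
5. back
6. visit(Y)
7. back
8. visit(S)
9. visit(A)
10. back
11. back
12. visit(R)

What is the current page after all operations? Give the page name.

Answer: R

Derivation:
After 1 (visit(B)): cur=B back=1 fwd=0
After 2 (visit(V)): cur=V back=2 fwd=0
After 3 (back): cur=B back=1 fwd=1
After 4 (forward): cur=V back=2 fwd=0
After 5 (back): cur=B back=1 fwd=1
After 6 (visit(Y)): cur=Y back=2 fwd=0
After 7 (back): cur=B back=1 fwd=1
After 8 (visit(S)): cur=S back=2 fwd=0
After 9 (visit(A)): cur=A back=3 fwd=0
After 10 (back): cur=S back=2 fwd=1
After 11 (back): cur=B back=1 fwd=2
After 12 (visit(R)): cur=R back=2 fwd=0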